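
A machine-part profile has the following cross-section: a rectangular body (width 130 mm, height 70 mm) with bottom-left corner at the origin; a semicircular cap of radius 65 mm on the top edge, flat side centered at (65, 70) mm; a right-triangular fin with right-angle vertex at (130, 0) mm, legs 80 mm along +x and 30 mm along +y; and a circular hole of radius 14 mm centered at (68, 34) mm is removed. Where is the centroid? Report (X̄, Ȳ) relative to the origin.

rectangular body: A = 130 × 70 = 9100.00, centroid at (65.00, 35.00).
semicircular top: A = ½π·65² = 6636.61, centroid at (65.00, 97.59).
triangular fin: A = ½·80·30 = 1200.00, centroid at (156.67, 10.00).
hole: A = −π·14² = -615.75, centroid at (68.00, 34.00).
ΣA = 16320.86 mm²
ΣAX̄ = (9100.00)(65.00) + (6636.61)(65.00) + (1200.00)(156.67) + (-615.75)(68.00) = 1169008.79 mm³
ΣAȲ = (9100.00)(35.00) + (6636.61)(97.59) + (1200.00)(10.00) + (-615.75)(34.00) = 957210.77 mm³
X̄ = 1169008.79 / 16320.86 = 71.63 mm
Ȳ = 957210.77 / 16320.86 = 58.65 mm

X̄ = 71.63 mm, Ȳ = 58.65 mm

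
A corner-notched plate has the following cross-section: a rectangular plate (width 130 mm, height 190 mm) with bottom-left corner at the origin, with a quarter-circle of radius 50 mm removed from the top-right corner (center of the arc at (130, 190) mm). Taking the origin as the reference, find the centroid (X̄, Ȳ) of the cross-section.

X̄ = 61.22 mm, Ȳ = 88.63 mm

plate: A = 130 × 190 = 24700.00, centroid at (65.00, 95.00).
removed quarter-circle: A = −¼π·50² = -1963.50, centroid at (108.78, 168.78).
ΣA = 22736.50 mm²
ΣAX̄ = (24700.00)(65.00) + (-1963.50)(108.78) = 1391912.26 mm³
ΣAȲ = (24700.00)(95.00) + (-1963.50)(168.78) = 2015102.54 mm³
X̄ = 1391912.26 / 22736.50 = 61.22 mm
Ȳ = 2015102.54 / 22736.50 = 88.63 mm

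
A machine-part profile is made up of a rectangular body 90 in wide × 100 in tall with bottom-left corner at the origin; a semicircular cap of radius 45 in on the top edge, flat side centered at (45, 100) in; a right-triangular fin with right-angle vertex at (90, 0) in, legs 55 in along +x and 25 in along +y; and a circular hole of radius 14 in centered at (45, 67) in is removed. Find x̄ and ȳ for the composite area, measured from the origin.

x̄ = 48.55 in, ȳ = 64.75 in

rectangular body: A = 90 × 100 = 9000.00, centroid at (45.00, 50.00).
semicircular top: A = ½π·45² = 3180.86, centroid at (45.00, 119.10).
triangular fin: A = ½·55·25 = 687.50, centroid at (108.33, 8.33).
hole: A = −π·14² = -615.75, centroid at (45.00, 67.00).
ΣA = 12252.61 in²
ΣAx̄ = (9000.00)(45.00) + (3180.86)(45.00) + (687.50)(108.33) + (-615.75)(45.00) = 594909.13 in³
ΣAȳ = (9000.00)(50.00) + (3180.86)(119.10) + (687.50)(8.33) + (-615.75)(67.00) = 793310.03 in³
x̄ = 594909.13 / 12252.61 = 48.55 in
ȳ = 793310.03 / 12252.61 = 64.75 in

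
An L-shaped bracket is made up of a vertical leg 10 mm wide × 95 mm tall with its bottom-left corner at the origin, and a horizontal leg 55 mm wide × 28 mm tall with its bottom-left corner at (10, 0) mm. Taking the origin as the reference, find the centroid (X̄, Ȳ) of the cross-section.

vertical leg: A = 10 × 95 = 950.00, centroid at (5.00, 47.50).
horizontal leg: A = 55 × 28 = 1540.00, centroid at (37.50, 14.00).
ΣA = 2490.00 mm²
ΣAX̄ = (950.00)(5.00) + (1540.00)(37.50) = 62500.00 mm³
ΣAȲ = (950.00)(47.50) + (1540.00)(14.00) = 66685.00 mm³
X̄ = 62500.00 / 2490.00 = 25.10 mm
Ȳ = 66685.00 / 2490.00 = 26.78 mm

X̄ = 25.10 mm, Ȳ = 26.78 mm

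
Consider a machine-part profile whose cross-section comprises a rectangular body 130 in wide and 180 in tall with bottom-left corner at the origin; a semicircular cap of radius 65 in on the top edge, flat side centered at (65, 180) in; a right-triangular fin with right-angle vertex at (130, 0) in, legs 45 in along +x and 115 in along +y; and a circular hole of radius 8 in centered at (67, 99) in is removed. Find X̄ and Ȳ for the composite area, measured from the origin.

X̄ = 71.37 in, Ȳ = 109.89 in

rectangular body: A = 130 × 180 = 23400.00, centroid at (65.00, 90.00).
semicircular top: A = ½π·65² = 6636.61, centroid at (65.00, 207.59).
triangular fin: A = ½·45·115 = 2587.50, centroid at (145.00, 38.33).
hole: A = −π·8² = -201.06, centroid at (67.00, 99.00).
ΣA = 32423.05 in²
ΣAX̄ = (23400.00)(65.00) + (6636.61)(65.00) + (2587.50)(145.00) + (-201.06)(67.00) = 2314096.29 in³
ΣAȲ = (23400.00)(90.00) + (6636.61)(207.59) + (2587.50)(38.33) + (-201.06)(99.00) = 3562956.31 in³
X̄ = 2314096.29 / 32423.05 = 71.37 in
Ȳ = 3562956.31 / 32423.05 = 109.89 in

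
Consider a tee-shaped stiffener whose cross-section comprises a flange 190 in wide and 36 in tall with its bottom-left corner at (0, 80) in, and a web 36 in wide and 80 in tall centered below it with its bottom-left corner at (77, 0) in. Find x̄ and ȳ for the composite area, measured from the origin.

x̄ = 95.00 in, ȳ = 80.81 in

Part | A | x̄ᵢ | ȳᵢ | A·x̄ᵢ | A·ȳᵢ
web | 2880.00 | 95.00 | 40.00 | 273600.00 | 115200.00
flange | 6840.00 | 95.00 | 98.00 | 649800.00 | 670320.00
Σ | 9720.00 |  |  | 923400.00 | 785520.00
x̄ = 923400.00 / 9720.00 = 95.00 in
ȳ = 785520.00 / 9720.00 = 80.81 in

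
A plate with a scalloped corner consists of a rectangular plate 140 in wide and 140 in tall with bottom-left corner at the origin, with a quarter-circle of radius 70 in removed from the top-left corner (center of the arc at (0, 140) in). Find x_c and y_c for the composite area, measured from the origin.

plate: A = 140 × 140 = 19600.00, centroid at (70.00, 70.00).
removed quarter-circle: A = −¼π·70² = -3848.45, centroid at (29.71, 110.29).
ΣA = 15751.55 in², ΣAx_c = 1257666.67 in³, ΣAy_c = 947550.19 in³.
x_c = 1257666.67/15751.55 = 79.84 in; y_c = 947550.19/15751.55 = 60.16 in.

x_c = 79.84 in, y_c = 60.16 in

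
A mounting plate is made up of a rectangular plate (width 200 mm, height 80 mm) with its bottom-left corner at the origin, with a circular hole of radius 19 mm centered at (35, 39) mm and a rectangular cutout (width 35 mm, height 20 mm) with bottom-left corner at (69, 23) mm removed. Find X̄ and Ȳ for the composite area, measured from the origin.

X̄ = 105.87 mm, Ȳ = 40.43 mm

plate: A = 200 × 80 = 16000.00, centroid at (100.00, 40.00).
hole 1: A = −π·19² = -1134.11, centroid at (35.00, 39.00).
hole 2: A = −(35 × 20) = -700.00, centroid at (86.50, 33.00).
ΣA = 14165.89 mm², ΣAX̄ = 1499755.98 mm³, ΣAȲ = 572669.52 mm³.
X̄ = 1499755.98/14165.89 = 105.87 mm; Ȳ = 572669.52/14165.89 = 40.43 mm.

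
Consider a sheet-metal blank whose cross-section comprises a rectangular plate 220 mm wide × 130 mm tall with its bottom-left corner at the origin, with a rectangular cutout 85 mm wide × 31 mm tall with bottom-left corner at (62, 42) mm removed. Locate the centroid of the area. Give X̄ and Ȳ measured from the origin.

X̄ = 110.56 mm, Ȳ = 65.76 mm

plate: A = 220 × 130 = 28600.00, centroid at (110.00, 65.00).
hole: A = −(85 × 31) = -2635.00, centroid at (104.50, 57.50).
ΣA = 25965.00 mm², ΣAX̄ = 2870642.50 mm³, ΣAȲ = 1707487.50 mm³.
X̄ = 2870642.50/25965.00 = 110.56 mm; Ȳ = 1707487.50/25965.00 = 65.76 mm.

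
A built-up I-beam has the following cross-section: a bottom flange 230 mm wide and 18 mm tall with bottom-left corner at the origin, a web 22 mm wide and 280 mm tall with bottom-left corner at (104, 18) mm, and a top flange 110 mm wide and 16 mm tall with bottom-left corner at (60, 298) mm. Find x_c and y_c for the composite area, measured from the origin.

bottom flange: A = 230 × 18 = 4140.00, centroid at (115.00, 9.00).
web: A = 22 × 280 = 6160.00, centroid at (115.00, 158.00).
top flange: A = 110 × 16 = 1760.00, centroid at (115.00, 306.00).
ΣA = 12060.00 mm²
ΣAx_c = (4140.00)(115.00) + (6160.00)(115.00) + (1760.00)(115.00) = 1386900.00 mm³
ΣAy_c = (4140.00)(9.00) + (6160.00)(158.00) + (1760.00)(306.00) = 1549100.00 mm³
x_c = 1386900.00 / 12060.00 = 115.00 mm
y_c = 1549100.00 / 12060.00 = 128.45 mm

x_c = 115.00 mm, y_c = 128.45 mm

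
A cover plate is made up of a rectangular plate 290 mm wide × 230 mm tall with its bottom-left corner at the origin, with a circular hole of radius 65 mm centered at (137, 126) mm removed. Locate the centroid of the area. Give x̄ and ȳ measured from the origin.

plate: A = 290 × 230 = 66700.00, centroid at (145.00, 115.00).
hole: A = −π·65² = -13273.23, centroid at (137.00, 126.00).
ΣA = 53426.77 mm²
ΣAx̄ = (66700.00)(145.00) + (-13273.23)(137.00) = 7853067.63 mm³
ΣAȳ = (66700.00)(115.00) + (-13273.23)(126.00) = 5998073.15 mm³
x̄ = 7853067.63 / 53426.77 = 146.99 mm
ȳ = 5998073.15 / 53426.77 = 112.27 mm

x̄ = 146.99 mm, ȳ = 112.27 mm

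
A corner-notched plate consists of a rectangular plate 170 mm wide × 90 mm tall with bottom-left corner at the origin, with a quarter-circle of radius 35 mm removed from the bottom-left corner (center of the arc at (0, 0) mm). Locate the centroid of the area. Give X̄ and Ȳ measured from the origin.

plate: A = 170 × 90 = 15300.00, centroid at (85.00, 45.00).
removed quarter-circle: A = −¼π·35² = -962.11, centroid at (14.85, 14.85).
ΣA = 14337.89 mm²
ΣAX̄ = (15300.00)(85.00) + (-962.11)(14.85) = 1286208.33 mm³
ΣAȲ = (15300.00)(45.00) + (-962.11)(14.85) = 674208.33 mm³
X̄ = 1286208.33 / 14337.89 = 89.71 mm
Ȳ = 674208.33 / 14337.89 = 47.02 mm

X̄ = 89.71 mm, Ȳ = 47.02 mm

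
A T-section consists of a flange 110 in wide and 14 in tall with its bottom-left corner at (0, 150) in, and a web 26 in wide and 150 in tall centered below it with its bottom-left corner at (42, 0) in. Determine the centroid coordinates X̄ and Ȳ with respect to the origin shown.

web: A = 26 × 150 = 3900.00, centroid at (55.00, 75.00).
flange: A = 110 × 14 = 1540.00, centroid at (55.00, 157.00).
ΣA = 5440.00 in²
ΣAX̄ = (3900.00)(55.00) + (1540.00)(55.00) = 299200.00 in³
ΣAȲ = (3900.00)(75.00) + (1540.00)(157.00) = 534280.00 in³
X̄ = 299200.00 / 5440.00 = 55.00 in
Ȳ = 534280.00 / 5440.00 = 98.21 in

X̄ = 55.00 in, Ȳ = 98.21 in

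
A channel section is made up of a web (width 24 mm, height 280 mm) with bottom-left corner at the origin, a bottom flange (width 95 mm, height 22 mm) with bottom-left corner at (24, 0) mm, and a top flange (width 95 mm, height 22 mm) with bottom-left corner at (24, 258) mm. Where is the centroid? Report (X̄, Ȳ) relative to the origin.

Part | A | x̄ᵢ | ȳᵢ | A·x̄ᵢ | A·ȳᵢ
web | 6720.00 | 12.00 | 140.00 | 80640.00 | 940800.00
bottom flange | 2090.00 | 71.50 | 11.00 | 149435.00 | 22990.00
top flange | 2090.00 | 71.50 | 269.00 | 149435.00 | 562210.00
Σ | 10900.00 |  |  | 379510.00 | 1526000.00
X̄ = 379510.00 / 10900.00 = 34.82 mm
Ȳ = 1526000.00 / 10900.00 = 140.00 mm

X̄ = 34.82 mm, Ȳ = 140.00 mm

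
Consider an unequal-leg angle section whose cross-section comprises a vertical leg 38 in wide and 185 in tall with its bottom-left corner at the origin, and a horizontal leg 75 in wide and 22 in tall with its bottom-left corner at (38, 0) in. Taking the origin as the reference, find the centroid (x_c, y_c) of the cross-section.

vertical leg: A = 38 × 185 = 7030.00, centroid at (19.00, 92.50).
horizontal leg: A = 75 × 22 = 1650.00, centroid at (75.50, 11.00).
ΣA = 8680.00 in², ΣAx_c = 258145.00 in³, ΣAy_c = 668425.00 in³.
x_c = 258145.00/8680.00 = 29.74 in; y_c = 668425.00/8680.00 = 77.01 in.

x_c = 29.74 in, y_c = 77.01 in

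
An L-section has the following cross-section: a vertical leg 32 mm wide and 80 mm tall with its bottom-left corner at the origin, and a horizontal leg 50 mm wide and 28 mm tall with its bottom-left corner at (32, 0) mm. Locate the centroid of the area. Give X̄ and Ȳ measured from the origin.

X̄ = 30.49 mm, Ȳ = 30.81 mm

vertical leg: A = 32 × 80 = 2560.00, centroid at (16.00, 40.00).
horizontal leg: A = 50 × 28 = 1400.00, centroid at (57.00, 14.00).
ΣA = 3960.00 mm², ΣAX̄ = 120760.00 mm³, ΣAȲ = 122000.00 mm³.
X̄ = 120760.00/3960.00 = 30.49 mm; Ȳ = 122000.00/3960.00 = 30.81 mm.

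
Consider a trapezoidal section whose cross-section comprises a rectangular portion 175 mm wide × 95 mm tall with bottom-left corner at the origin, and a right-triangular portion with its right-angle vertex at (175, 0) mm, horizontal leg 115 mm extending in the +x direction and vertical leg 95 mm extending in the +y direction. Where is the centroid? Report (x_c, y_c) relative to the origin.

rectangular portion: A = 175 × 95 = 16625.00, centroid at (87.50, 47.50).
triangular portion: A = ½·115·95 = 5462.50, centroid at (213.33, 31.67).
ΣA = 22087.50 mm², ΣAx_c = 2620020.83 mm³, ΣAy_c = 962666.67 mm³.
x_c = 2620020.83/22087.50 = 118.62 mm; y_c = 962666.67/22087.50 = 43.58 mm.

x_c = 118.62 mm, y_c = 43.58 mm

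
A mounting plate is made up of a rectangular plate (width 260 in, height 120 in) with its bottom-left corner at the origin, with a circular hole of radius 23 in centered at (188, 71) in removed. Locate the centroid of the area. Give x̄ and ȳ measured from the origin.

plate: A = 260 × 120 = 31200.00, centroid at (130.00, 60.00).
hole: A = −π·23² = -1661.90, centroid at (188.00, 71.00).
ΣA = 29538.10 in²
ΣAx̄ = (31200.00)(130.00) + (-1661.90)(188.00) = 3743562.33 in³
ΣAȳ = (31200.00)(60.00) + (-1661.90)(71.00) = 1754004.92 in³
x̄ = 3743562.33 / 29538.10 = 126.74 in
ȳ = 1754004.92 / 29538.10 = 59.38 in

x̄ = 126.74 in, ȳ = 59.38 in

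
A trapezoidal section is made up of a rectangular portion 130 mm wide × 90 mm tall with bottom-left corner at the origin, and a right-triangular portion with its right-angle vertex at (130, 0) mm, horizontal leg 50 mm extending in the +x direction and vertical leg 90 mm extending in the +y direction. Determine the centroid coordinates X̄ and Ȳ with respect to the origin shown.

X̄ = 78.17 mm, Ȳ = 42.58 mm

rectangular portion: A = 130 × 90 = 11700.00, centroid at (65.00, 45.00).
triangular portion: A = ½·50·90 = 2250.00, centroid at (146.67, 30.00).
ΣA = 13950.00 mm², ΣAX̄ = 1090500.00 mm³, ΣAȲ = 594000.00 mm³.
X̄ = 1090500.00/13950.00 = 78.17 mm; Ȳ = 594000.00/13950.00 = 42.58 mm.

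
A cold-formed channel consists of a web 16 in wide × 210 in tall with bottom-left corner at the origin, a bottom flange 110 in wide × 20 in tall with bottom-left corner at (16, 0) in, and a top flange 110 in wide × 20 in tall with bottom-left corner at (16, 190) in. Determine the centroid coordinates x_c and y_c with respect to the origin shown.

x_c = 43.72 in, y_c = 105.00 in

web: A = 16 × 210 = 3360.00, centroid at (8.00, 105.00).
bottom flange: A = 110 × 20 = 2200.00, centroid at (71.00, 10.00).
top flange: A = 110 × 20 = 2200.00, centroid at (71.00, 200.00).
ΣA = 7760.00 in²
ΣAx_c = (3360.00)(8.00) + (2200.00)(71.00) + (2200.00)(71.00) = 339280.00 in³
ΣAy_c = (3360.00)(105.00) + (2200.00)(10.00) + (2200.00)(200.00) = 814800.00 in³
x_c = 339280.00 / 7760.00 = 43.72 in
y_c = 814800.00 / 7760.00 = 105.00 in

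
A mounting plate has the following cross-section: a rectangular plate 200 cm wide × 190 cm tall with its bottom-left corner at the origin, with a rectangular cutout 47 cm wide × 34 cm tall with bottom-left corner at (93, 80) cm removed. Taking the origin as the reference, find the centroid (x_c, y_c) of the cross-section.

plate: A = 200 × 190 = 38000.00, centroid at (100.00, 95.00).
hole: A = −(47 × 34) = -1598.00, centroid at (116.50, 97.00).
ΣA = 36402.00 cm²
ΣAx_c = (38000.00)(100.00) + (-1598.00)(116.50) = 3613833.00 cm³
ΣAy_c = (38000.00)(95.00) + (-1598.00)(97.00) = 3454994.00 cm³
x_c = 3613833.00 / 36402.00 = 99.28 cm
y_c = 3454994.00 / 36402.00 = 94.91 cm

x_c = 99.28 cm, y_c = 94.91 cm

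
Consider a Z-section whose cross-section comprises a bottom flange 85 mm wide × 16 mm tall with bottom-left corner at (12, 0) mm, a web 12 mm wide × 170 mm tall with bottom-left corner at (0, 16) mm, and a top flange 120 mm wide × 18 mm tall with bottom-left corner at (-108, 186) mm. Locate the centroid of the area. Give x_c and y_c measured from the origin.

Part | A | x̄ᵢ | ȳᵢ | A·x̄ᵢ | A·ȳᵢ
bottom flange | 1360.00 | 54.50 | 8.00 | 74120.00 | 10880.00
web | 2040.00 | 6.00 | 101.00 | 12240.00 | 206040.00
top flange | 2160.00 | -48.00 | 195.00 | -103680.00 | 421200.00
Σ | 5560.00 |  |  | -17320.00 | 638120.00
x_c = -17320.00 / 5560.00 = -3.12 mm
y_c = 638120.00 / 5560.00 = 114.77 mm

x_c = -3.12 mm, y_c = 114.77 mm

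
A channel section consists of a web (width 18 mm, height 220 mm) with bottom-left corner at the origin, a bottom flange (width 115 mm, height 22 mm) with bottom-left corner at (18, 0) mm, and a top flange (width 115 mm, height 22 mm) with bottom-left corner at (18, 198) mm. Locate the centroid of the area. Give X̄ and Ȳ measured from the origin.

X̄ = 46.30 mm, Ȳ = 110.00 mm

web: A = 18 × 220 = 3960.00, centroid at (9.00, 110.00).
bottom flange: A = 115 × 22 = 2530.00, centroid at (75.50, 11.00).
top flange: A = 115 × 22 = 2530.00, centroid at (75.50, 209.00).
ΣA = 9020.00 mm², ΣAX̄ = 417670.00 mm³, ΣAȲ = 992200.00 mm³.
X̄ = 417670.00/9020.00 = 46.30 mm; Ȳ = 992200.00/9020.00 = 110.00 mm.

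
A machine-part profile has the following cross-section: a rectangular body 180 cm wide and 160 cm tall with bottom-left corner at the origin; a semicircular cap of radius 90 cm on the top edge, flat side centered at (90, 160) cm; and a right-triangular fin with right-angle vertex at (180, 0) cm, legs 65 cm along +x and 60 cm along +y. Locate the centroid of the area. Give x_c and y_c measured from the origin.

Part | A | x̄ᵢ | ȳᵢ | A·x̄ᵢ | A·ȳᵢ
rectangular body | 28800.00 | 90.00 | 80.00 | 2592000.00 | 2304000.00
semicircular top | 12723.45 | 90.00 | 198.20 | 1145110.52 | 2521752.04
triangular fin | 1950.00 | 201.67 | 20.00 | 393250.00 | 39000.00
Σ | 43473.45 |  |  | 4130360.52 | 4864752.04
x_c = 4130360.52 / 43473.45 = 95.01 cm
y_c = 4864752.04 / 43473.45 = 111.90 cm

x_c = 95.01 cm, y_c = 111.90 cm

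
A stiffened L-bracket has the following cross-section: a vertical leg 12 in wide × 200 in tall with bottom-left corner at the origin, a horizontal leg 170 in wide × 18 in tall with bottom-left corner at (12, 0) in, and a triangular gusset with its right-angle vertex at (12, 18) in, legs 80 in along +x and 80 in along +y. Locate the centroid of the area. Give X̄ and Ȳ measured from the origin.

X̄ = 50.23 in, Ȳ = 47.40 in

vertical leg: A = 12 × 200 = 2400.00, centroid at (6.00, 100.00).
horizontal leg: A = 170 × 18 = 3060.00, centroid at (97.00, 9.00).
gusset: A = ½·80·80 = 3200.00, centroid at (38.67, 44.67).
ΣA = 8660.00 in²
ΣAX̄ = (2400.00)(6.00) + (3060.00)(97.00) + (3200.00)(38.67) = 434953.33 in³
ΣAȲ = (2400.00)(100.00) + (3060.00)(9.00) + (3200.00)(44.67) = 410473.33 in³
X̄ = 434953.33 / 8660.00 = 50.23 in
Ȳ = 410473.33 / 8660.00 = 47.40 in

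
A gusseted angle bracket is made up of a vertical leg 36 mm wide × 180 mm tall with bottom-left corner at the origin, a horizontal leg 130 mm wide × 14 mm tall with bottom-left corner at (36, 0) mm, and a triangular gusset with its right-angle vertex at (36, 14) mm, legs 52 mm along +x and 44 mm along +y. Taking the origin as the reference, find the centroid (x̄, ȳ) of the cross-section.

vertical leg: A = 36 × 180 = 6480.00, centroid at (18.00, 90.00).
horizontal leg: A = 130 × 14 = 1820.00, centroid at (101.00, 7.00).
gusset: A = ½·52·44 = 1144.00, centroid at (53.33, 28.67).
ΣA = 9444.00 mm²
ΣAx̄ = (6480.00)(18.00) + (1820.00)(101.00) + (1144.00)(53.33) = 361473.33 mm³
ΣAȳ = (6480.00)(90.00) + (1820.00)(7.00) + (1144.00)(28.67) = 628734.67 mm³
x̄ = 361473.33 / 9444.00 = 38.28 mm
ȳ = 628734.67 / 9444.00 = 66.58 mm

x̄ = 38.28 mm, ȳ = 66.58 mm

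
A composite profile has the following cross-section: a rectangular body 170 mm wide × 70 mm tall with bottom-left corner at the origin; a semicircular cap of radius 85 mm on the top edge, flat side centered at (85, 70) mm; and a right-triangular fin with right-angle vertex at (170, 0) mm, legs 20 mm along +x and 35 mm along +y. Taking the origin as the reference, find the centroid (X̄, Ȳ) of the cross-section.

X̄ = 86.36 mm, Ȳ = 68.83 mm

rectangular body: A = 170 × 70 = 11900.00, centroid at (85.00, 35.00).
semicircular top: A = ½π·85² = 11349.00, centroid at (85.00, 106.08).
triangular fin: A = ½·20·35 = 350.00, centroid at (176.67, 11.67).
ΣA = 23599.00 mm², ΣAX̄ = 2037998.63 mm³, ΣAȲ = 1624430.24 mm³.
X̄ = 2037998.63/23599.00 = 86.36 mm; Ȳ = 1624430.24/23599.00 = 68.83 mm.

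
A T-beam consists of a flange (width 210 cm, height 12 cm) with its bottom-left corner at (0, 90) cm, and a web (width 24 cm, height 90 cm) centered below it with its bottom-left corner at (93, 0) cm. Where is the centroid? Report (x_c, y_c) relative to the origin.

x_c = 105.00 cm, y_c = 72.46 cm

web: A = 24 × 90 = 2160.00, centroid at (105.00, 45.00).
flange: A = 210 × 12 = 2520.00, centroid at (105.00, 96.00).
ΣA = 4680.00 cm², ΣAx_c = 491400.00 cm³, ΣAy_c = 339120.00 cm³.
x_c = 491400.00/4680.00 = 105.00 cm; y_c = 339120.00/4680.00 = 72.46 cm.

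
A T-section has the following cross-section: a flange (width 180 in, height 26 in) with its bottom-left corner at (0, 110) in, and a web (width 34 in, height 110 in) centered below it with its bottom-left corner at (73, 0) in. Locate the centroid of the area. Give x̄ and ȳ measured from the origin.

web: A = 34 × 110 = 3740.00, centroid at (90.00, 55.00).
flange: A = 180 × 26 = 4680.00, centroid at (90.00, 123.00).
ΣA = 8420.00 in², ΣAx̄ = 757800.00 in³, ΣAȳ = 781340.00 in³.
x̄ = 757800.00/8420.00 = 90.00 in; ȳ = 781340.00/8420.00 = 92.80 in.

x̄ = 90.00 in, ȳ = 92.80 in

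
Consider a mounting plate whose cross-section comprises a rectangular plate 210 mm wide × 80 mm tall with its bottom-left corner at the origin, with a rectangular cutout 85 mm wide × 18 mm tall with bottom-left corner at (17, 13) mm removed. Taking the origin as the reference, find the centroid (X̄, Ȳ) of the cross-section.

X̄ = 109.56 mm, Ȳ = 41.80 mm

Part | A | x̄ᵢ | ȳᵢ | A·x̄ᵢ | A·ȳᵢ
plate | 16800.00 | 105.00 | 40.00 | 1764000.00 | 672000.00
hole | -1530.00 | 59.50 | 22.00 | -91035.00 | -33660.00
Σ | 15270.00 |  |  | 1672965.00 | 638340.00
X̄ = 1672965.00 / 15270.00 = 109.56 mm
Ȳ = 638340.00 / 15270.00 = 41.80 mm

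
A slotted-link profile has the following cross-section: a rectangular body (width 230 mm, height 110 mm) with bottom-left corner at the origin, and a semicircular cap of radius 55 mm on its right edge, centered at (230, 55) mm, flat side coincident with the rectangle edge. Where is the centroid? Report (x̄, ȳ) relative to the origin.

x̄ = 136.87 mm, ȳ = 55.00 mm

rectangular body: A = 230 × 110 = 25300.00, centroid at (115.00, 55.00).
semicircular end: A = ½π·55² = 4751.66, centroid at (253.34, 55.00).
ΣA = 30051.66 mm²
ΣAx̄ = (25300.00)(115.00) + (4751.66)(253.34) = 4113298.21 mm³
ΣAȳ = (25300.00)(55.00) + (4751.66)(55.00) = 1652841.24 mm³
x̄ = 4113298.21 / 30051.66 = 136.87 mm
ȳ = 1652841.24 / 30051.66 = 55.00 mm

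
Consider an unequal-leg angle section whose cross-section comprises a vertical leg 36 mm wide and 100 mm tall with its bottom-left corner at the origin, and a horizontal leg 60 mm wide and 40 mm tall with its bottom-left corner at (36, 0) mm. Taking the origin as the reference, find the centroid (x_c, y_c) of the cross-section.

Part | A | x̄ᵢ | ȳᵢ | A·x̄ᵢ | A·ȳᵢ
vertical leg | 3600.00 | 18.00 | 50.00 | 64800.00 | 180000.00
horizontal leg | 2400.00 | 66.00 | 20.00 | 158400.00 | 48000.00
Σ | 6000.00 |  |  | 223200.00 | 228000.00
x_c = 223200.00 / 6000.00 = 37.20 mm
y_c = 228000.00 / 6000.00 = 38.00 mm

x_c = 37.20 mm, y_c = 38.00 mm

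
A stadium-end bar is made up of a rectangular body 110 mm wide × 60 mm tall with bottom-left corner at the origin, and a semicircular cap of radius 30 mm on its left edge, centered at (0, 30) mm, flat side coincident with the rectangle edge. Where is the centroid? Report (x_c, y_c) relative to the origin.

rectangular body: A = 110 × 60 = 6600.00, centroid at (55.00, 30.00).
semicircular end: A = ½π·30² = 1413.72, centroid at (-12.73, 30.00).
ΣA = 8013.72 mm²
ΣAx_c = (6600.00)(55.00) + (1413.72)(-12.73) = 345000.00 mm³
ΣAy_c = (6600.00)(30.00) + (1413.72)(30.00) = 240411.50 mm³
x_c = 345000.00 / 8013.72 = 43.05 mm
y_c = 240411.50 / 8013.72 = 30.00 mm

x_c = 43.05 mm, y_c = 30.00 mm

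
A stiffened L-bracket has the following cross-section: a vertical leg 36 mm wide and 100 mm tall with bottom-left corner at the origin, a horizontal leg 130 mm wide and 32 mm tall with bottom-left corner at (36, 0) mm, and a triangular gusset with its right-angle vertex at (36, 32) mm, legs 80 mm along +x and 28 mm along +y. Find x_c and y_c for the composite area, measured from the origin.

vertical leg: A = 36 × 100 = 3600.00, centroid at (18.00, 50.00).
horizontal leg: A = 130 × 32 = 4160.00, centroid at (101.00, 16.00).
gusset: A = ½·80·28 = 1120.00, centroid at (62.67, 41.33).
ΣA = 8880.00 mm², ΣAx_c = 555146.67 mm³, ΣAy_c = 292853.33 mm³.
x_c = 555146.67/8880.00 = 62.52 mm; y_c = 292853.33/8880.00 = 32.98 mm.

x_c = 62.52 mm, y_c = 32.98 mm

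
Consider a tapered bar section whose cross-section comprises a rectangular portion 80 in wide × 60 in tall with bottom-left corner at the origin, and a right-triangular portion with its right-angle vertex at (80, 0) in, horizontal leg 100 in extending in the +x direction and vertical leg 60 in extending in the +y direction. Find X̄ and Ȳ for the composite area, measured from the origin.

X̄ = 68.21 in, Ȳ = 26.15 in

rectangular portion: A = 80 × 60 = 4800.00, centroid at (40.00, 30.00).
triangular portion: A = ½·100·60 = 3000.00, centroid at (113.33, 20.00).
ΣA = 7800.00 in²
ΣAX̄ = (4800.00)(40.00) + (3000.00)(113.33) = 532000.00 in³
ΣAȲ = (4800.00)(30.00) + (3000.00)(20.00) = 204000.00 in³
X̄ = 532000.00 / 7800.00 = 68.21 in
Ȳ = 204000.00 / 7800.00 = 26.15 in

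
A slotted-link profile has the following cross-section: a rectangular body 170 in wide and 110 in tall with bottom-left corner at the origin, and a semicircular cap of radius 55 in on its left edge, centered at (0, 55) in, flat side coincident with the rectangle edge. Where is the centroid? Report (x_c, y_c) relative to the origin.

x_c = 63.05 in, y_c = 55.00 in

Part | A | x̄ᵢ | ȳᵢ | A·x̄ᵢ | A·ȳᵢ
rectangular body | 18700.00 | 85.00 | 55.00 | 1589500.00 | 1028500.00
semicircular end | 4751.66 | -23.34 | 55.00 | -110916.67 | 261341.24
Σ | 23451.66 |  |  | 1478583.33 | 1289841.24
x_c = 1478583.33 / 23451.66 = 63.05 in
y_c = 1289841.24 / 23451.66 = 55.00 in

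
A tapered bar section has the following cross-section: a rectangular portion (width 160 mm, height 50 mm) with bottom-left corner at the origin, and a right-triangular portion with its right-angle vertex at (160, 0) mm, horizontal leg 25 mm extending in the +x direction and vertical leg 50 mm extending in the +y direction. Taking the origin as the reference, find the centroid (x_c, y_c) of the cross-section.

x_c = 86.40 mm, y_c = 24.40 mm

Part | A | x̄ᵢ | ȳᵢ | A·x̄ᵢ | A·ȳᵢ
rectangular portion | 8000.00 | 80.00 | 25.00 | 640000.00 | 200000.00
triangular portion | 625.00 | 168.33 | 16.67 | 105208.33 | 10416.67
Σ | 8625.00 |  |  | 745208.33 | 210416.67
x_c = 745208.33 / 8625.00 = 86.40 mm
y_c = 210416.67 / 8625.00 = 24.40 mm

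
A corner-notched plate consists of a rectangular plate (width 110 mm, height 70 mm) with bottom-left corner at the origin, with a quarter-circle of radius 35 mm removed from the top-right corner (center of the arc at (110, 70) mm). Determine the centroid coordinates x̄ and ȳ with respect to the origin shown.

x̄ = 49.27 mm, ȳ = 32.12 mm

Part | A | x̄ᵢ | ȳᵢ | A·x̄ᵢ | A·ȳᵢ
plate | 7700.00 | 55.00 | 35.00 | 423500.00 | 269500.00
removed quarter-circle | -962.11 | 95.15 | 55.15 | -91540.74 | -53056.23
Σ | 6737.89 |  |  | 331959.26 | 216443.77
x̄ = 331959.26 / 6737.89 = 49.27 mm
ȳ = 216443.77 / 6737.89 = 32.12 mm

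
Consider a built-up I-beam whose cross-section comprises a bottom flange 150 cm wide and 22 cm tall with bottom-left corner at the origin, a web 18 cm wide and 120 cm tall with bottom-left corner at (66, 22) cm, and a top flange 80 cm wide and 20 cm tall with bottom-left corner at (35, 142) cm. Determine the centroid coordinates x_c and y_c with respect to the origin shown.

x_c = 75.00 cm, y_c = 64.68 cm

bottom flange: A = 150 × 22 = 3300.00, centroid at (75.00, 11.00).
web: A = 18 × 120 = 2160.00, centroid at (75.00, 82.00).
top flange: A = 80 × 20 = 1600.00, centroid at (75.00, 152.00).
ΣA = 7060.00 cm², ΣAx_c = 529500.00 cm³, ΣAy_c = 456620.00 cm³.
x_c = 529500.00/7060.00 = 75.00 cm; y_c = 456620.00/7060.00 = 64.68 cm.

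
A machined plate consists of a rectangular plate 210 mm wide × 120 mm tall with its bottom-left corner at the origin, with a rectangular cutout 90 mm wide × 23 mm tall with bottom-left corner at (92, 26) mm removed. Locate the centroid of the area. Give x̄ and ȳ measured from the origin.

Part | A | x̄ᵢ | ȳᵢ | A·x̄ᵢ | A·ȳᵢ
plate | 25200.00 | 105.00 | 60.00 | 2646000.00 | 1512000.00
hole | -2070.00 | 137.00 | 37.50 | -283590.00 | -77625.00
Σ | 23130.00 |  |  | 2362410.00 | 1434375.00
x̄ = 2362410.00 / 23130.00 = 102.14 mm
ȳ = 1434375.00 / 23130.00 = 62.01 mm

x̄ = 102.14 mm, ȳ = 62.01 mm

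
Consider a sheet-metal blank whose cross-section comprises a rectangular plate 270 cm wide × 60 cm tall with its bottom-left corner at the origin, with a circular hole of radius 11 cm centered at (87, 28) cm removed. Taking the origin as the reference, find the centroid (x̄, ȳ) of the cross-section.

plate: A = 270 × 60 = 16200.00, centroid at (135.00, 30.00).
hole: A = −π·11² = -380.13, centroid at (87.00, 28.00).
ΣA = 15819.87 cm²
ΣAx̄ = (16200.00)(135.00) + (-380.13)(87.00) = 2153928.45 cm³
ΣAȳ = (16200.00)(30.00) + (-380.13)(28.00) = 475356.28 cm³
x̄ = 2153928.45 / 15819.87 = 136.15 cm
ȳ = 475356.28 / 15819.87 = 30.05 cm

x̄ = 136.15 cm, ȳ = 30.05 cm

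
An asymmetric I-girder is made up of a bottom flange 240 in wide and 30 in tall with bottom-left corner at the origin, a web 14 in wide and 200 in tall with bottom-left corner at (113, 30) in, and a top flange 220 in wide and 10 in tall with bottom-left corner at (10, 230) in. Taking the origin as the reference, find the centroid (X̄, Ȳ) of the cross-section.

X̄ = 120.00 in, Ȳ = 81.07 in

Part | A | x̄ᵢ | ȳᵢ | A·x̄ᵢ | A·ȳᵢ
bottom flange | 7200.00 | 120.00 | 15.00 | 864000.00 | 108000.00
web | 2800.00 | 120.00 | 130.00 | 336000.00 | 364000.00
top flange | 2200.00 | 120.00 | 235.00 | 264000.00 | 517000.00
Σ | 12200.00 |  |  | 1464000.00 | 989000.00
X̄ = 1464000.00 / 12200.00 = 120.00 in
Ȳ = 989000.00 / 12200.00 = 81.07 in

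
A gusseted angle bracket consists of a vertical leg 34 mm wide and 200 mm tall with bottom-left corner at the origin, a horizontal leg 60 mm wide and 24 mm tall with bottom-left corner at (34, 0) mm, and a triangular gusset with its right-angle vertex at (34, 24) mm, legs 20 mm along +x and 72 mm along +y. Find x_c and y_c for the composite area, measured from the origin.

vertical leg: A = 34 × 200 = 6800.00, centroid at (17.00, 100.00).
horizontal leg: A = 60 × 24 = 1440.00, centroid at (64.00, 12.00).
gusset: A = ½·20·72 = 720.00, centroid at (40.67, 48.00).
ΣA = 8960.00 mm², ΣAx_c = 237040.00 mm³, ΣAy_c = 731840.00 mm³.
x_c = 237040.00/8960.00 = 26.46 mm; y_c = 731840.00/8960.00 = 81.68 mm.

x_c = 26.46 mm, y_c = 81.68 mm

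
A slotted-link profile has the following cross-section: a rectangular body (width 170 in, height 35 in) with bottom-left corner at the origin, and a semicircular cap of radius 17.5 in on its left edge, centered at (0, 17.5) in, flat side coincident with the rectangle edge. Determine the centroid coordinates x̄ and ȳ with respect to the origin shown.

rectangular body: A = 170 × 35 = 5950.00, centroid at (85.00, 17.50).
semicircular end: A = ½π·17.5² = 481.06, centroid at (-7.43, 17.50).
ΣA = 6431.06 in², ΣAx̄ = 502177.08 in³, ΣAȳ = 112543.49 in³.
x̄ = 502177.08/6431.06 = 78.09 in; ȳ = 112543.49/6431.06 = 17.50 in.

x̄ = 78.09 in, ȳ = 17.50 in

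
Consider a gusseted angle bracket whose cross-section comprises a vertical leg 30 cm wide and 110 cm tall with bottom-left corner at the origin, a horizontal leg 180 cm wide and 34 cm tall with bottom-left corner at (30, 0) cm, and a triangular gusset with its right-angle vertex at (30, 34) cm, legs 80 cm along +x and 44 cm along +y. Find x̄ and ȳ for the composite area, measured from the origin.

x̄ = 79.04 cm, ȳ = 33.20 cm

vertical leg: A = 30 × 110 = 3300.00, centroid at (15.00, 55.00).
horizontal leg: A = 180 × 34 = 6120.00, centroid at (120.00, 17.00).
gusset: A = ½·80·44 = 1760.00, centroid at (56.67, 48.67).
ΣA = 11180.00 cm², ΣAx̄ = 883633.33 cm³, ΣAȳ = 371193.33 cm³.
x̄ = 883633.33/11180.00 = 79.04 cm; ȳ = 371193.33/11180.00 = 33.20 cm.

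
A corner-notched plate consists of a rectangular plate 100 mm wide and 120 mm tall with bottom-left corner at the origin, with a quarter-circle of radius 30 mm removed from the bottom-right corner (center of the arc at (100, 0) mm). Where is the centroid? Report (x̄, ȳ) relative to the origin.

x̄ = 47.67 mm, ȳ = 62.96 mm

plate: A = 100 × 120 = 12000.00, centroid at (50.00, 60.00).
removed quarter-circle: A = −¼π·30² = -706.86, centroid at (87.27, 12.73).
ΣA = 11293.14 mm²
ΣAx̄ = (12000.00)(50.00) + (-706.86)(87.27) = 538314.17 mm³
ΣAȳ = (12000.00)(60.00) + (-706.86)(12.73) = 711000.00 mm³
x̄ = 538314.17 / 11293.14 = 47.67 mm
ȳ = 711000.00 / 11293.14 = 62.96 mm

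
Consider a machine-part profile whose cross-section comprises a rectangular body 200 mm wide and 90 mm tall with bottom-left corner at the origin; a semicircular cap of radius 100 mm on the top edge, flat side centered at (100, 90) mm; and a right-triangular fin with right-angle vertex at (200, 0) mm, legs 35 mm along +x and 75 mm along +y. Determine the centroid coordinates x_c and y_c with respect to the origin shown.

rectangular body: A = 200 × 90 = 18000.00, centroid at (100.00, 45.00).
semicircular top: A = ½π·100² = 15707.96, centroid at (100.00, 132.44).
triangular fin: A = ½·35·75 = 1312.50, centroid at (211.67, 25.00).
ΣA = 35020.46 mm², ΣAx_c = 3648608.83 mm³, ΣAy_c = 2923195.86 mm³.
x_c = 3648608.83/35020.46 = 104.19 mm; y_c = 2923195.86/35020.46 = 83.47 mm.

x_c = 104.19 mm, y_c = 83.47 mm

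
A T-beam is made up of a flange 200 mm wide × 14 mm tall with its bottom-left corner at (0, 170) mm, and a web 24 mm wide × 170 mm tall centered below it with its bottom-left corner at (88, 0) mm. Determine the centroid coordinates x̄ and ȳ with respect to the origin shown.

x̄ = 100.00 mm, ȳ = 122.44 mm

web: A = 24 × 170 = 4080.00, centroid at (100.00, 85.00).
flange: A = 200 × 14 = 2800.00, centroid at (100.00, 177.00).
ΣA = 6880.00 mm², ΣAx̄ = 688000.00 mm³, ΣAȳ = 842400.00 mm³.
x̄ = 688000.00/6880.00 = 100.00 mm; ȳ = 842400.00/6880.00 = 122.44 mm.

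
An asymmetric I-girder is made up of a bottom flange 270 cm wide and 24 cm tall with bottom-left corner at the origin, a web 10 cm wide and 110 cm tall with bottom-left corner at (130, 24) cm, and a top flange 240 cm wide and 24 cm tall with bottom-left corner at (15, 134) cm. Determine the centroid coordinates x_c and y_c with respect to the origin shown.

x_c = 135.00 cm, y_c = 75.38 cm

bottom flange: A = 270 × 24 = 6480.00, centroid at (135.00, 12.00).
web: A = 10 × 110 = 1100.00, centroid at (135.00, 79.00).
top flange: A = 240 × 24 = 5760.00, centroid at (135.00, 146.00).
ΣA = 13340.00 cm²
ΣAx_c = (6480.00)(135.00) + (1100.00)(135.00) + (5760.00)(135.00) = 1800900.00 cm³
ΣAy_c = (6480.00)(12.00) + (1100.00)(79.00) + (5760.00)(146.00) = 1005620.00 cm³
x_c = 1800900.00 / 13340.00 = 135.00 cm
y_c = 1005620.00 / 13340.00 = 75.38 cm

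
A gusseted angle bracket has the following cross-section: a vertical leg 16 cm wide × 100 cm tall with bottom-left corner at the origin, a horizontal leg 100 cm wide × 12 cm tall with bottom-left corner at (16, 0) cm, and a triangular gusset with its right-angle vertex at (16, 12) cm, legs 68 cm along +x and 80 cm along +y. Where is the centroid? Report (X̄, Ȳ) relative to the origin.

X̄ = 35.72 cm, Ȳ = 34.85 cm

vertical leg: A = 16 × 100 = 1600.00, centroid at (8.00, 50.00).
horizontal leg: A = 100 × 12 = 1200.00, centroid at (66.00, 6.00).
gusset: A = ½·68·80 = 2720.00, centroid at (38.67, 38.67).
ΣA = 5520.00 cm², ΣAX̄ = 197173.33 cm³, ΣAȲ = 192373.33 cm³.
X̄ = 197173.33/5520.00 = 35.72 cm; Ȳ = 192373.33/5520.00 = 34.85 cm.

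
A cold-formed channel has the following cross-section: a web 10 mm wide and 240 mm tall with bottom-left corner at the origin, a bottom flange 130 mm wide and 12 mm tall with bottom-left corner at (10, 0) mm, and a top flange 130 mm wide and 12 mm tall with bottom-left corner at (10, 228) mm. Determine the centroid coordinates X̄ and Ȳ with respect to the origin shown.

Part | A | x̄ᵢ | ȳᵢ | A·x̄ᵢ | A·ȳᵢ
web | 2400.00 | 5.00 | 120.00 | 12000.00 | 288000.00
bottom flange | 1560.00 | 75.00 | 6.00 | 117000.00 | 9360.00
top flange | 1560.00 | 75.00 | 234.00 | 117000.00 | 365040.00
Σ | 5520.00 |  |  | 246000.00 | 662400.00
X̄ = 246000.00 / 5520.00 = 44.57 mm
Ȳ = 662400.00 / 5520.00 = 120.00 mm

X̄ = 44.57 mm, Ȳ = 120.00 mm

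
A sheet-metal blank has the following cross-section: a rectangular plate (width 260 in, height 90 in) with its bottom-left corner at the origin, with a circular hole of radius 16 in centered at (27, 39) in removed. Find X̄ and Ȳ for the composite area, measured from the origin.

X̄ = 133.67 in, Ȳ = 45.21 in

plate: A = 260 × 90 = 23400.00, centroid at (130.00, 45.00).
hole: A = −π·16² = -804.25, centroid at (27.00, 39.00).
ΣA = 22595.75 in²
ΣAX̄ = (23400.00)(130.00) + (-804.25)(27.00) = 3020285.31 in³
ΣAȲ = (23400.00)(45.00) + (-804.25)(39.00) = 1021634.34 in³
X̄ = 3020285.31 / 22595.75 = 133.67 in
Ȳ = 1021634.34 / 22595.75 = 45.21 in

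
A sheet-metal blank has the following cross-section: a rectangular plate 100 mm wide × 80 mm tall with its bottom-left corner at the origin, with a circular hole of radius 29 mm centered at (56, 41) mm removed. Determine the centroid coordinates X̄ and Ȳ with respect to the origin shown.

plate: A = 100 × 80 = 8000.00, centroid at (50.00, 40.00).
hole: A = −π·29² = -2642.08, centroid at (56.00, 41.00).
ΣA = 5357.92 mm²
ΣAX̄ = (8000.00)(50.00) + (-2642.08)(56.00) = 252043.55 mm³
ΣAȲ = (8000.00)(40.00) + (-2642.08)(41.00) = 211674.74 mm³
X̄ = 252043.55 / 5357.92 = 47.04 mm
Ȳ = 211674.74 / 5357.92 = 39.51 mm

X̄ = 47.04 mm, Ȳ = 39.51 mm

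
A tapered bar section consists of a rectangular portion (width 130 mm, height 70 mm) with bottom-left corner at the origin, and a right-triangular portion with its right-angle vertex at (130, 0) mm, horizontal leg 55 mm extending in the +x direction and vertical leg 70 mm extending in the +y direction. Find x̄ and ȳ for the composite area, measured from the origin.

rectangular portion: A = 130 × 70 = 9100.00, centroid at (65.00, 35.00).
triangular portion: A = ½·55·70 = 1925.00, centroid at (148.33, 23.33).
ΣA = 11025.00 mm², ΣAx̄ = 877041.67 mm³, ΣAȳ = 363416.67 mm³.
x̄ = 877041.67/11025.00 = 79.55 mm; ȳ = 363416.67/11025.00 = 32.96 mm.

x̄ = 79.55 mm, ȳ = 32.96 mm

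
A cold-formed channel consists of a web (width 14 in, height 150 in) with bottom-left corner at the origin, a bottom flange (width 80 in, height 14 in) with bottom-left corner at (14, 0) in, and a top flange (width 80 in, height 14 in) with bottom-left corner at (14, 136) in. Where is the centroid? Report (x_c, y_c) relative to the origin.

web: A = 14 × 150 = 2100.00, centroid at (7.00, 75.00).
bottom flange: A = 80 × 14 = 1120.00, centroid at (54.00, 7.00).
top flange: A = 80 × 14 = 1120.00, centroid at (54.00, 143.00).
ΣA = 4340.00 in², ΣAx_c = 135660.00 in³, ΣAy_c = 325500.00 in³.
x_c = 135660.00/4340.00 = 31.26 in; y_c = 325500.00/4340.00 = 75.00 in.

x_c = 31.26 in, y_c = 75.00 in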